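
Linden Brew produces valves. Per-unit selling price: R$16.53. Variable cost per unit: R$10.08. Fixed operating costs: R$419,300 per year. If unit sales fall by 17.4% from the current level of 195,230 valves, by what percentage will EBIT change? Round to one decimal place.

At 195,230 units, contribution = 195,230 × R$6.45 = R$1,259,233.50.
Operating income = contribution − fixed costs = R$1,259,233.50 − R$419,300 = R$839,933.50.
DOL = contribution ÷ EBIT = R$1,259,233.50 ÷ R$839,933.50 = 1.4992.
So EBIT moves 1.4992 × (-17.4%) = -26.1%.

-26.1%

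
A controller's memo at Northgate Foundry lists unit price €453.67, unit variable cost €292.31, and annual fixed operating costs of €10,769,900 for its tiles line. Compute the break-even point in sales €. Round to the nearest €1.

Contribution margin per unit = €453.67 − €292.31 = €161.36, a CM ratio of €161.36 ÷ €453.67 = 0.3557.
Break-even revenue = fixed costs × price ÷ CM = €10,769,900 × €453.67 ÷ €161.36 = €30,279,998.

€30,279,998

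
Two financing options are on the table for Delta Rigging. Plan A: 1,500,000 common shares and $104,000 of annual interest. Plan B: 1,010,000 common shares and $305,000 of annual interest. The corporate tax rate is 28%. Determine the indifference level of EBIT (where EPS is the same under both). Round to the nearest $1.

$719,306

At indifference, (EBIT − 104,000)(1 − t)/1,500,000 = (EBIT − 305,000)(1 − t)/1,010,000.
The (1 − t) factor cancels: (EBIT − 104,000) × 1,010,000 = (EBIT − 305,000) × 1,500,000.
EBIT × (1,500,000 − 1,010,000) = 305,000 × 1,500,000 − 104,000 × 1,010,000 = 352,460,000,000, so EBIT = 352,460,000,000 ÷ 490,000 = 719,306.12.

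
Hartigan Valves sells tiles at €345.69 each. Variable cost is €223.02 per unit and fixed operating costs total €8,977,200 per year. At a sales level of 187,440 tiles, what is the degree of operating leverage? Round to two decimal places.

Contribution at this volume is 187,440 × €122.67 = €22,993,264.80.
Subtracting fixed costs: EBIT = €22,993,264.80 − €8,977,200 = €14,016,064.80.
DOL = contribution ÷ EBIT = €22,993,264.80 ÷ €14,016,064.80 = 1.6405.

1.64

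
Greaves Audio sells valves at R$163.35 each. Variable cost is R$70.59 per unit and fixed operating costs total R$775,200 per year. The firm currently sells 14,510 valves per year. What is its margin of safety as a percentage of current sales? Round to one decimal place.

42.4%

Contribution margin per unit = R$163.35 − R$70.59 = R$92.76. Break-even units = R$775,200 ÷ R$92.76 = 8,357.05; break-even revenue = 8,357.05 × R$163.35 = R$1,365,124.19.
Actual sales revenue = 14,510 × R$163.35 = R$2,370,208.50.
Margin of safety = (R$2,370,208.50 − R$1,365,124.19) ÷ R$2,370,208.50 = 42.4%.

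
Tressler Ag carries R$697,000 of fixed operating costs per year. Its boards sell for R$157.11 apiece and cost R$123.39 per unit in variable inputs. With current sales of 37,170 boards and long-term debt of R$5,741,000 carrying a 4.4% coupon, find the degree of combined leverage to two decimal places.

At 37,170 units, contribution = 37,170 × R$33.72 = R$1,253,372.40.
Subtracting fixed costs: EBIT = R$1,253,372.40 − R$697,000 = R$556,372.40. Interest = R$252,604.00.
DOL = R$1,253,372.40 ÷ R$556,372.40 = 2.2528; DFL = R$556,372.40 ÷ R$303,768.40 = 1.8316.
DCL = DOL × DFL = 2.2528 × 1.8316 = 4.1262.

4.13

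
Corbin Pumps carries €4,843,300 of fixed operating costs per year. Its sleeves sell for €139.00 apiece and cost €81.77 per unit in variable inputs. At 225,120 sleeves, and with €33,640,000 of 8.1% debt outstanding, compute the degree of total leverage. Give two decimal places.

2.42

Total contribution margin = 225,120 × €57.23 = €12,883,617.60.
Subtracting fixed costs: EBIT = €12,883,617.60 − €4,843,300 = €8,040,317.60. Interest = €2,724,840.00.
DOL = €12,883,617.60 ÷ €8,040,317.60 = 1.6024; DFL = €8,040,317.60 ÷ €5,315,477.60 = 1.5126.
Combined leverage = 1.6024 × 1.5126 = 2.4238.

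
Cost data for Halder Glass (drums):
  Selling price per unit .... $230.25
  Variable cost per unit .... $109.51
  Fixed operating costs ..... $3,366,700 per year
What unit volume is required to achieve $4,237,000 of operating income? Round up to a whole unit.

62,976 drums

Unit CM = price − variable cost = $230.25 − $109.51 = $120.74.
Need Q such that Q × $120.74 − $3,366,700 = $4,237,000, i.e. Q = $7,603,700 / $120.74 = 62,975.82 → 62,976.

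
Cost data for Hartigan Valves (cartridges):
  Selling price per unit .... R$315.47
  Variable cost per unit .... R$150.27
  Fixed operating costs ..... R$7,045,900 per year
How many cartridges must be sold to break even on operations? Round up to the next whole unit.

Contribution margin per unit = R$315.47 − R$150.27 = R$165.20.
Units to break even: R$7,045,900 ÷ R$165.20 = 42,650.73, rounded up to 42,651.

42,651 cartridges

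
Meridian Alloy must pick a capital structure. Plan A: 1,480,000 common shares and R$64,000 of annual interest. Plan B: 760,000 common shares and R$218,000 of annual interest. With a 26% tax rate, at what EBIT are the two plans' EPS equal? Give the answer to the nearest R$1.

At indifference, (EBIT − 64,000)(1 − t)/1,480,000 = (EBIT − 218,000)(1 − t)/760,000.
Cancelling (1 − t) and cross-multiplying: 760,000·(EBIT − 64,000) = 1,480,000·(EBIT − 218,000).
Solving, EBIT = (218,000·1,480,000 − 64,000·760,000) / (1,480,000 − 760,000) = 274,000,000,000 / 720,000 = 380,555.56.

R$380,556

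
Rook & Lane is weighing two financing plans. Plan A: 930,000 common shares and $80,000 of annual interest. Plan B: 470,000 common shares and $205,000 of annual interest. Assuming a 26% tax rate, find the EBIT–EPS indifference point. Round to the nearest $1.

Set EPS_A = EPS_B: (EBIT − $80,000)(1 − 0.26) ÷ 930,000 = (EBIT − $205,000)(1 − 0.26) ÷ 470,000.
The (1 − t) factor cancels: (EBIT − 80,000) × 470,000 = (EBIT − 205,000) × 930,000.
Solving, EBIT = (205,000·930,000 − 80,000·470,000) / (930,000 − 470,000) = 153,050,000,000 / 460,000 = 332,717.39.

$332,717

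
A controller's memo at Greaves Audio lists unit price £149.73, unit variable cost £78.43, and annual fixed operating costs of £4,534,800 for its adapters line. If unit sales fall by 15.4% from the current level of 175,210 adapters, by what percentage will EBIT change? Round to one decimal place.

-24.2%

Contribution at this volume is 175,210 × £71.30 = £12,492,473.00.
Operating income = contribution − fixed costs = £12,492,473.00 − £4,534,800 = £7,957,673.00.
DOL = contribution ÷ EBIT = £12,492,473.00 ÷ £7,957,673.00 = 1.5699.
%ΔEBIT = DOL × %ΔSales = 1.5699 × -15.4% = -24.2%.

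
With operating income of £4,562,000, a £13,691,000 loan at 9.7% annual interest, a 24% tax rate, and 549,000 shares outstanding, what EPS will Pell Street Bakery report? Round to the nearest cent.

Interest = £1,328,027.00, so EBT = £4,562,000 − £1,328,027.00 = £3,233,973.00.
After tax at 24%: net income = £3,233,973.00 × 0.76 = £2,457,819.48.
Per share: £2,457,819.48 / 549,000 shares = £4.48.

£4.48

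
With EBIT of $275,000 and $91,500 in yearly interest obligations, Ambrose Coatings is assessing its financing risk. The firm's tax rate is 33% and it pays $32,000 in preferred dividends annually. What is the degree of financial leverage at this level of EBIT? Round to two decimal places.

Annual interest charges come to $91,500.00.
Pre-tax preferred-dividend burden = $32,000 ÷ (1 − 0.33) = $47,761.19.
DFL = EBIT ÷ [EBIT − I − D_p/(1−t)] = $275,000 ÷ [$275,000 − $91,500.00 − $47,761.19] = $275,000 ÷ $135,738.81 = 2.0259.

2.03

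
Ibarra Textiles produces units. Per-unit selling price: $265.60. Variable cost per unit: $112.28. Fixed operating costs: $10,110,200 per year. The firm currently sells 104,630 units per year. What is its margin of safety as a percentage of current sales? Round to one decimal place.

Unit CM = price − variable cost = $265.60 − $112.28 = $153.32. Break-even units = $10,110,200 ÷ $153.32 = 65,941.82; break-even revenue = 65,941.82 × $265.60 = $17,514,147.67.
Current sales = 104,630 × $265.60 = $27,789,728.00.
Margin of safety = ($27,789,728.00 − $17,514,147.67) ÷ $27,789,728.00 = 37.0%.

37.0%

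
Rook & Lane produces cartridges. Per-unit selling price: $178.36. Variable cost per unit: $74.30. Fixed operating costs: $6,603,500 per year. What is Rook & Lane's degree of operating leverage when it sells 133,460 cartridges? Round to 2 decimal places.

1.91

At 133,460 units, contribution = 133,460 × $104.06 = $13,887,847.60.
EBIT = $13,887,847.60 − $6,603,500 = $7,284,347.60.
Degree of operating leverage = $13,887,847.60 / $7,284,347.60 = 1.9065.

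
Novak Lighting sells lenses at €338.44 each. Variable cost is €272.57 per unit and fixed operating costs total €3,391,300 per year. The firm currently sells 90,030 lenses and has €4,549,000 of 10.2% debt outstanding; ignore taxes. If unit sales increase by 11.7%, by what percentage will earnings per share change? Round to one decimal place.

+33.4%

At 90,030 units, contribution = 90,030 × €65.87 = €5,930,276.10.
Subtracting fixed costs: EBIT = €5,930,276.10 − €3,391,300 = €2,538,976.10.
Interest = €463,998.00, so EBIT − I = €2,074,978.10.
DCL = total CM / (EBIT − I) = €5,930,276.10 / €2,074,978.10 = 2.8580.
EPS therefore changes by 2.8580 × (+11.7%) = +33.4%.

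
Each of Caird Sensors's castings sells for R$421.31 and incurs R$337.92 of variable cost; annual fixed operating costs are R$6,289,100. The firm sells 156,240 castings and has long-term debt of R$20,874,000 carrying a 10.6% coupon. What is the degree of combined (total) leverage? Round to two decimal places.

At 156,240 units, contribution = 156,240 × R$83.39 = R$13,028,853.60.
Operating income = contribution − fixed costs = R$13,028,853.60 − R$6,289,100 = R$6,739,753.60. Interest = R$2,212,644.00.
DOL = R$13,028,853.60 ÷ R$6,739,753.60 = 1.9331; DFL = R$6,739,753.60 ÷ R$4,527,109.60 = 1.4888.
DCL = DOL × DFL = 1.9331 × 1.4888 = 2.8780.

2.88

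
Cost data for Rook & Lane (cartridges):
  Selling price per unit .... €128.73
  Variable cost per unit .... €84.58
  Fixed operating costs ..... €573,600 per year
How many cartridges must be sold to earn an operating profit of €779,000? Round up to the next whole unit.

30,637 cartridges

Contribution margin per unit = €128.73 − €84.58 = €44.15.
Required volume = (fixed costs + target profit) ÷ CM = (€573,600 + €779,000) ÷ €44.15 = 30,636.47, so 30,637 cartridges.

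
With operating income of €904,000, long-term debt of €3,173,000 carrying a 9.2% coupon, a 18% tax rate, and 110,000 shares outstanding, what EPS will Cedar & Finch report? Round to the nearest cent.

€4.56

Pre-tax income = €904,000 − €291,916.00 = €612,084.00.
Net income = €612,084.00 × (1 − 0.18) = €501,908.88.
EPS = €501,908.88 ÷ 110,000 = €4.56.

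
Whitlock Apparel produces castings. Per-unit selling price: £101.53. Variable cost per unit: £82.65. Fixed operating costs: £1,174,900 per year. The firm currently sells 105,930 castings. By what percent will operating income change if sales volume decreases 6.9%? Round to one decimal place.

Total contribution margin = 105,930 × £18.88 = £1,999,958.40.
Subtracting fixed costs: EBIT = £1,999,958.40 − £1,174,900 = £825,058.40.
DOL = contribution ÷ EBIT = £1,999,958.40 ÷ £825,058.40 = 2.4240.
So EBIT moves 2.4240 × (-6.9%) = -16.7%.

-16.7%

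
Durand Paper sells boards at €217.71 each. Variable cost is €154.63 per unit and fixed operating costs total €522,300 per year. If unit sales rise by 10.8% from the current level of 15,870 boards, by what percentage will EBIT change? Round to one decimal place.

At 15,870 units, contribution = 15,870 × €63.08 = €1,001,079.60.
Subtracting fixed costs: EBIT = €1,001,079.60 − €522,300 = €478,779.60.
Degree of operating leverage = €1,001,079.60 / €478,779.60 = 2.0909.
So EBIT moves 2.0909 × (+10.8%) = +22.6%.

+22.6%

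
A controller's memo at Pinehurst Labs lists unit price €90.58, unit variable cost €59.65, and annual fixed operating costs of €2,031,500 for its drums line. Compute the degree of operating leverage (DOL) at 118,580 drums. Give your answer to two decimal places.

Total contribution margin = 118,580 × €30.93 = €3,667,679.40.
Operating income = contribution − fixed costs = €3,667,679.40 − €2,031,500 = €1,636,179.40.
DOL = contribution ÷ EBIT = €3,667,679.40 ÷ €1,636,179.40 = 2.2416.

2.24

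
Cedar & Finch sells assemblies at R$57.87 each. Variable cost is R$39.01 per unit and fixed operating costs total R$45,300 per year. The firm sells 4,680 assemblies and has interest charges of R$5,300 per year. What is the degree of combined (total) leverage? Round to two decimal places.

2.34

Contribution at this volume is 4,680 × R$18.86 = R$88,264.80.
Operating income = contribution − fixed costs = R$88,264.80 − R$45,300 = R$42,964.80. Interest = R$5,300.00, so EBIT − I = R$37,664.80.
Degree of total leverage = total CM / (EBIT − interest) = R$88,264.80 / R$37,664.80 = 2.3434.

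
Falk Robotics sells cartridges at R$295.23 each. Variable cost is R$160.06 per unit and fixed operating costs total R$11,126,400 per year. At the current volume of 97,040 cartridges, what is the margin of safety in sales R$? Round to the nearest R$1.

Contribution margin per unit = R$295.23 − R$160.06 = R$135.17. Break-even units = R$11,126,400 ÷ R$135.17 = 82,314.12; break-even revenue = 82,314.12 × R$295.23 = R$24,301,598.52.
Current sales = 97,040 × R$295.23 = R$28,649,119.20.
Margin of safety = R$28,649,119.20 − R$24,301,598.52 = R$4,347,521.

R$4,347,521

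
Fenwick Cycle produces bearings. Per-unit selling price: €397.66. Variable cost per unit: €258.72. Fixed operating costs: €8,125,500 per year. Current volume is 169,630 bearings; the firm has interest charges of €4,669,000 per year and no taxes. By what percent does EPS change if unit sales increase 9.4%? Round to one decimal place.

Contribution at this volume is 169,630 × €138.94 = €23,568,392.20.
Subtracting fixed costs: EBIT = €23,568,392.20 − €8,125,500 = €15,442,892.20.
After interest of €4,669,000.00, pre-tax earnings = €10,773,892.20.
Degree of combined leverage = contribution ÷ (EBIT − I) = €23,568,392.20 ÷ €10,773,892.20 = 2.1875.
%ΔEPS = DCL × %ΔSales = 2.1875 × +9.4% = +20.6%.

+20.6%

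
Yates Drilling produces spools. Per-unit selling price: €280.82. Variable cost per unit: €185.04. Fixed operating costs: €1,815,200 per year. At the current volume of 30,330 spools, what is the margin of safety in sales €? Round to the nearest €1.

Contribution margin per unit = €280.82 − €185.04 = €95.78. Break-even units = €1,815,200 ÷ €95.78 = 18,951.76; break-even revenue = 18,951.76 × €280.82 = €5,322,034.50.
Current sales = 30,330 × €280.82 = €8,517,270.60.
Margin of safety = €8,517,270.60 − €5,322,034.50 = €3,195,236.

€3,195,236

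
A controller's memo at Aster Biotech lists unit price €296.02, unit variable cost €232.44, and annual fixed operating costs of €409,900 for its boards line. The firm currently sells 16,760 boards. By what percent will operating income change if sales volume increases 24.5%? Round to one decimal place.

At 16,760 units, contribution = 16,760 × €63.58 = €1,065,600.80.
Operating income = contribution − fixed costs = €1,065,600.80 − €409,900 = €655,700.80.
So DOL = total CM / EBIT = €1,065,600.80 / €655,700.80 = 1.6251.
%ΔEBIT = DOL × %ΔSales = 1.6251 × +24.5% = +39.8%.

+39.8%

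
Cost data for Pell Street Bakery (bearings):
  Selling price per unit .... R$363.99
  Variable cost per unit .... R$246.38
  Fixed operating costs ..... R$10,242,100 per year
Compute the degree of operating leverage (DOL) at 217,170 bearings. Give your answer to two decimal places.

At 217,170 units, contribution = 217,170 × R$117.61 = R$25,541,363.70.
EBIT = R$25,541,363.70 − R$10,242,100 = R$15,299,263.70.
So DOL = total CM / EBIT = R$25,541,363.70 / R$15,299,263.70 = 1.6695.

1.67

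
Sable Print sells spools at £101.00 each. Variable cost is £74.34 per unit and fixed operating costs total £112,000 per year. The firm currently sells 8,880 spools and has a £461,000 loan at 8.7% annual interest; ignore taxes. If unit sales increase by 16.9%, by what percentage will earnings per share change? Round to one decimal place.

+47.3%

At 8,880 units, contribution = 8,880 × £26.66 = £236,740.80.
Operating income = contribution − fixed costs = £236,740.80 − £112,000 = £124,740.80.
Interest = £40,107.00, so EBIT − I = £84,633.80.
Degree of combined leverage = contribution ÷ (EBIT − I) = £236,740.80 ÷ £84,633.80 = 2.7972.
EPS therefore changes by 2.7972 × (+16.9%) = +47.3%.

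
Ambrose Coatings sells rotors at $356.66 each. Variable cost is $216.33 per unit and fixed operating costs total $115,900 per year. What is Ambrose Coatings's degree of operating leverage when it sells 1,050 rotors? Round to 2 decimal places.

4.69

Contribution at this volume is 1,050 × $140.33 = $147,346.50.
Operating income = contribution − fixed costs = $147,346.50 − $115,900 = $31,446.50.
DOL = contribution ÷ EBIT = $147,346.50 ÷ $31,446.50 = 4.6856.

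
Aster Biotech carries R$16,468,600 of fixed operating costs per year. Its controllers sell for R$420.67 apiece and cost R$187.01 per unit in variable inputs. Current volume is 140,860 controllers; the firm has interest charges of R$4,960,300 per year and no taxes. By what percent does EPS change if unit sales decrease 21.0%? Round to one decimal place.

-60.2%

Contribution at this volume is 140,860 × R$233.66 = R$32,913,347.60.
Operating income = contribution − fixed costs = R$32,913,347.60 − R$16,468,600 = R$16,444,747.60.
After interest of R$4,960,300.00, pre-tax earnings = R$11,484,447.60.
DCL = total CM / (EBIT − I) = R$32,913,347.60 / R$11,484,447.60 = 2.8659.
%ΔEPS = DCL × %ΔSales = 2.8659 × -21.0% = -60.2%.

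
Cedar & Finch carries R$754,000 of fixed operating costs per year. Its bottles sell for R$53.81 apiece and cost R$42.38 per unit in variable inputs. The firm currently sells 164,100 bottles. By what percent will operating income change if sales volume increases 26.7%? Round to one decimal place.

Contribution at this volume is 164,100 × R$11.43 = R$1,875,663.00.
EBIT = R$1,875,663.00 − R$754,000 = R$1,121,663.00.
DOL = contribution ÷ EBIT = R$1,875,663.00 ÷ R$1,121,663.00 = 1.6722.
%ΔEBIT = DOL × %ΔSales = 1.6722 × +26.7% = +44.6%.

+44.6%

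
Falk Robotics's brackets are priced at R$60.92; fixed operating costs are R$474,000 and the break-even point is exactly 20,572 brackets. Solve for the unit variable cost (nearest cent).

At break-even, FC = Q × (P − VC), so P − VC = R$474,000 ÷ 20,572 = R$23.0410.
Variable cost per unit = R$60.92 − R$23.0410 = R$37.88.

R$37.88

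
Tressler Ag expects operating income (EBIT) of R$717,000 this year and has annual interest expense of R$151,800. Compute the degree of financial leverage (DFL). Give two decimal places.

Interest = R$151,800.00.
DFL = EBIT ÷ (EBIT − I) = R$717,000 ÷ (R$717,000 − R$151,800.00) = R$717,000 ÷ R$565,200.00 = 1.2686.

1.27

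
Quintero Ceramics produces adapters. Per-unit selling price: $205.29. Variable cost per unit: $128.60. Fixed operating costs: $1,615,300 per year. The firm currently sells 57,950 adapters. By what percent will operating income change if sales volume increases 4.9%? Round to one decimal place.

Total contribution margin = 57,950 × $76.69 = $4,444,185.50.
EBIT = $4,444,185.50 − $1,615,300 = $2,828,885.50.
Degree of operating leverage = $4,444,185.50 / $2,828,885.50 = 1.5710.
%ΔEBIT = DOL × %ΔSales = 1.5710 × +4.9% = +7.7%.

+7.7%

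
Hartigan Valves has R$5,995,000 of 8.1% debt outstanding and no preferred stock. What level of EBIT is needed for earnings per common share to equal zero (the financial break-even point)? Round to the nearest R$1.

R$485,595

Annual interest = 8.1% × R$5,995,000 = R$485,595.00.
With no preferred dividends, EPS = 0 when EBIT exactly covers interest, so the financial break-even EBIT is R$485,595.00.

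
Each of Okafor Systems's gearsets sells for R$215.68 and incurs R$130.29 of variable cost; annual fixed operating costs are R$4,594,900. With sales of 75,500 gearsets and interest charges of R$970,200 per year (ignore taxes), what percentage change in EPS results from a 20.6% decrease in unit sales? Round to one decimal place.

-150.6%

Total contribution margin = 75,500 × R$85.39 = R$6,446,945.00.
Subtracting fixed costs: EBIT = R$6,446,945.00 − R$4,594,900 = R$1,852,045.00.
Interest = R$970,200.00, so EBIT − I = R$881,845.00.
Degree of combined leverage = contribution ÷ (EBIT − I) = R$6,446,945.00 ÷ R$881,845.00 = 7.3107.
EPS therefore changes by 7.3107 × (-20.6%) = -150.6%.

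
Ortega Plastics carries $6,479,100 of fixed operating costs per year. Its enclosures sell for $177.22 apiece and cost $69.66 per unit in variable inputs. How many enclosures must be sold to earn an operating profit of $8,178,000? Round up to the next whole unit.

136,270 enclosures

Contribution margin per unit = $177.22 − $69.66 = $107.56.
Need Q such that Q × $107.56 − $6,479,100 = $8,178,000, i.e. Q = $14,657,100 / $107.56 = 136,269.06 → 136,270.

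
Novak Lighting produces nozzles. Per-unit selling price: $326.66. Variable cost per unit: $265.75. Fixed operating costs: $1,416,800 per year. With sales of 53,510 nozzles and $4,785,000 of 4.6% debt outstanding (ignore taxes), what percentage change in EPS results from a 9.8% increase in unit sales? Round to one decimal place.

Total contribution margin = 53,510 × $60.91 = $3,259,294.10.
Operating income = contribution − fixed costs = $3,259,294.10 − $1,416,800 = $1,842,494.10.
Interest = $220,110.00, so EBIT − I = $1,622,384.10.
Degree of combined leverage = contribution ÷ (EBIT − I) = $3,259,294.10 ÷ $1,622,384.10 = 2.0090.
%ΔEPS = DCL × %ΔSales = 2.0090 × +9.8% = +19.7%.

+19.7%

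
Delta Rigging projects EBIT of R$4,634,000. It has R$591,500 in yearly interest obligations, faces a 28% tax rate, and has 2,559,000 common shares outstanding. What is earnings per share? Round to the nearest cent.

Interest = R$591,500.00, so EBT = R$4,634,000 − R$591,500.00 = R$4,042,500.00.
Net income = R$4,042,500.00 × (1 − 0.28) = R$2,910,600.00.
Per share: R$2,910,600.00 / 2,559,000 shares = R$1.14.

R$1.14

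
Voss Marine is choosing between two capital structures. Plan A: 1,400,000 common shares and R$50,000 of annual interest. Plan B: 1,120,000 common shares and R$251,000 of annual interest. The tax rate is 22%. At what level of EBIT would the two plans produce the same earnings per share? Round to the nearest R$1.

R$1,055,000

At indifference, (EBIT − 50,000)(1 − t)/1,400,000 = (EBIT − 251,000)(1 − t)/1,120,000.
The (1 − t) factor cancels: (EBIT − 50,000) × 1,120,000 = (EBIT − 251,000) × 1,400,000.
Solving, EBIT = (251,000·1,400,000 − 50,000·1,120,000) / (1,400,000 − 1,120,000) = 295,400,000,000 / 280,000 = 1,055,000.00.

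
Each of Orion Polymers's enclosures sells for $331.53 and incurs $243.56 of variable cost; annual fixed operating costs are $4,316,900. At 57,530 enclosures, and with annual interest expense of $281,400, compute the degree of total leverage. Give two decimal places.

Contribution at this volume is 57,530 × $87.97 = $5,060,914.10.
Subtracting fixed costs: EBIT = $5,060,914.10 − $4,316,900 = $744,014.10. Interest = $281,400.00, so EBIT − I = $462,614.10.
DCL = contribution ÷ (EBIT − I) = $5,060,914.10 ÷ $462,614.10 = 10.9398.

10.94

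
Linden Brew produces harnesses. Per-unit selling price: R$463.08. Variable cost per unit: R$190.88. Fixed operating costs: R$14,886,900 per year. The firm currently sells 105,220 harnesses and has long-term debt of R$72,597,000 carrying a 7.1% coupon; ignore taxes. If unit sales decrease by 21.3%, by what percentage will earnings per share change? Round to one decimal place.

-70.9%

Total contribution margin = 105,220 × R$272.20 = R$28,640,884.00.
Subtracting fixed costs: EBIT = R$28,640,884.00 − R$14,886,900 = R$13,753,984.00.
Interest = R$5,154,387.00, so EBIT − I = R$8,599,597.00.
DCL = total CM / (EBIT − I) = R$28,640,884.00 / R$8,599,597.00 = 3.3305.
EPS therefore changes by 3.3305 × (-21.3%) = -70.9%.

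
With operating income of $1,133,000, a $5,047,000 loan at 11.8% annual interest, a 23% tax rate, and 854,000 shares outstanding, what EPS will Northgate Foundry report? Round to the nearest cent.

Pre-tax income = $1,133,000 − $595,546.00 = $537,454.00.
After tax at 23%: net income = $537,454.00 × 0.77 = $413,839.58.
Per share: $413,839.58 / 854,000 shares = $0.48.

$0.48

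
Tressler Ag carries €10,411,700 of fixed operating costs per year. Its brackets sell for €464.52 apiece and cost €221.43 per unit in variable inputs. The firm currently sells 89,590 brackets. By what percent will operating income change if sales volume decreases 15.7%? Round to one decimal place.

Contribution at this volume is 89,590 × €243.09 = €21,778,433.10.
EBIT = €21,778,433.10 − €10,411,700 = €11,366,733.10.
DOL = contribution ÷ EBIT = €21,778,433.10 ÷ €11,366,733.10 = 1.9160.
Operating income changes by 1.9160 × -15.7% = -30.1%.

-30.1%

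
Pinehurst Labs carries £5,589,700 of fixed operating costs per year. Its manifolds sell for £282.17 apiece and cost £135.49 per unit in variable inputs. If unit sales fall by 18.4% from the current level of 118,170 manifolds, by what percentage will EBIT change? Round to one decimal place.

Contribution at this volume is 118,170 × £146.68 = £17,333,175.60.
Subtracting fixed costs: EBIT = £17,333,175.60 − £5,589,700 = £11,743,475.60.
So DOL = total CM / EBIT = £17,333,175.60 / £11,743,475.60 = 1.4760.
So EBIT moves 1.4760 × (-18.4%) = -27.2%.

-27.2%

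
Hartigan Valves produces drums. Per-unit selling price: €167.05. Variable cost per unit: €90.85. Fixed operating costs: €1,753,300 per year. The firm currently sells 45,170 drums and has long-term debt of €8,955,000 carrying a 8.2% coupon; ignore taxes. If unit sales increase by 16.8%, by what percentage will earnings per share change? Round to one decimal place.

Contribution at this volume is 45,170 × €76.20 = €3,441,954.00.
Operating income = contribution − fixed costs = €3,441,954.00 − €1,753,300 = €1,688,654.00.
After interest of €734,310.00, pre-tax earnings = €954,344.00.
Degree of combined leverage = contribution ÷ (EBIT − I) = €3,441,954.00 ÷ €954,344.00 = 3.6066.
EPS therefore changes by 3.6066 × (+16.8%) = +60.6%.

+60.6%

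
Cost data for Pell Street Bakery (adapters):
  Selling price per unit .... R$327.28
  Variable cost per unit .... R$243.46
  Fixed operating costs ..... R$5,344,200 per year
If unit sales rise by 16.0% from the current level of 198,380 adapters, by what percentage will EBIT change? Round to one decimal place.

+23.6%

At 198,380 units, contribution = 198,380 × R$83.82 = R$16,628,211.60.
EBIT = R$16,628,211.60 − R$5,344,200 = R$11,284,011.60.
DOL = contribution ÷ EBIT = R$16,628,211.60 ÷ R$11,284,011.60 = 1.4736.
%ΔEBIT = DOL × %ΔSales = 1.4736 × +16.0% = +23.6%.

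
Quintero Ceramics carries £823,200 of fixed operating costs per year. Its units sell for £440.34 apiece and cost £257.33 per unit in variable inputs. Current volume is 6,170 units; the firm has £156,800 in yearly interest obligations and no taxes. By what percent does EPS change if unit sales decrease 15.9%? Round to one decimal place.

Total contribution margin = 6,170 × £183.01 = £1,129,171.70.
Subtracting fixed costs: EBIT = £1,129,171.70 − £823,200 = £305,971.70.
Interest = £156,800.00, so EBIT − I = £149,171.70.
Degree of combined leverage = contribution ÷ (EBIT − I) = £1,129,171.70 ÷ £149,171.70 = 7.5696.
%ΔEPS = DCL × %ΔSales = 7.5696 × -15.9% = -120.4%.

-120.4%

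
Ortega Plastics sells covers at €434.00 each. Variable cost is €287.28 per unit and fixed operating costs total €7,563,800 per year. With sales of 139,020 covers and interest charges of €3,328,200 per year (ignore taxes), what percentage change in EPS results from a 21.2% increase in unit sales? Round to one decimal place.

+45.5%

Contribution at this volume is 139,020 × €146.72 = €20,397,014.40.
Subtracting fixed costs: EBIT = €20,397,014.40 − €7,563,800 = €12,833,214.40.
After interest of €3,328,200.00, pre-tax earnings = €9,505,014.40.
Degree of combined leverage = contribution ÷ (EBIT − I) = €20,397,014.40 ÷ €9,505,014.40 = 2.1459.
EPS therefore changes by 2.1459 × (+21.2%) = +45.5%.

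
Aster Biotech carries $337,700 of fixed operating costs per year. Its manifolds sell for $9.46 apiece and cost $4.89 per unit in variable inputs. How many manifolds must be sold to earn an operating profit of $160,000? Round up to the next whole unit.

Unit CM = price − variable cost = $9.46 − $4.89 = $4.57.
Units = (FC + target) / CM = ($337,700 + $160,000) / $4.57 = 108,905.91, so 108,906 manifolds.

108,906 manifolds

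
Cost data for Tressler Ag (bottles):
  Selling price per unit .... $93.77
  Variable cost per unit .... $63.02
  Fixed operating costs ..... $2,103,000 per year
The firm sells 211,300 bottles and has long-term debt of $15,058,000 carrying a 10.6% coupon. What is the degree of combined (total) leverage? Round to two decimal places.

Total contribution margin = 211,300 × $30.75 = $6,497,475.00.
EBIT = $6,497,475.00 − $2,103,000 = $4,394,475.00. Interest = $1,596,148.00.
DOL = $6,497,475.00 ÷ $4,394,475.00 = 1.4786; DFL = $4,394,475.00 ÷ $2,798,327.00 = 1.5704.
Combined leverage = 1.4786 × 1.5704 = 2.3220.

2.32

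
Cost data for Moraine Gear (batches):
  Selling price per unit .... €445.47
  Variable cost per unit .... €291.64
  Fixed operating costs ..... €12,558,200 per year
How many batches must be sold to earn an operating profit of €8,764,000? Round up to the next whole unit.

138,609 batches

Each unit contributes €445.47 − €291.64 = €153.83.
Need Q such that Q × €153.83 − €12,558,200 = €8,764,000, i.e. Q = €21,322,200 / €153.83 = 138,608.85 → 138,609.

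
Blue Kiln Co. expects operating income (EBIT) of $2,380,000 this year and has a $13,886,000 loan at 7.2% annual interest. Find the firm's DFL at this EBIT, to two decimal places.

Annual interest charges come to $999,792.00.
DFL = EBIT ÷ (EBIT − I) = $2,380,000 ÷ ($2,380,000 − $999,792.00) = $2,380,000 ÷ $1,380,208.00 = 1.7244.

1.72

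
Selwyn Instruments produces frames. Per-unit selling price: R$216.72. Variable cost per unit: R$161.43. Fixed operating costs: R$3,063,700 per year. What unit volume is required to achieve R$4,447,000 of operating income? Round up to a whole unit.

Each unit contributes R$216.72 − R$161.43 = R$55.29.
Required volume = (fixed costs + target profit) ÷ CM = (R$3,063,700 + R$4,447,000) ÷ R$55.29 = 135,841.92, so 135,842 frames.

135,842 frames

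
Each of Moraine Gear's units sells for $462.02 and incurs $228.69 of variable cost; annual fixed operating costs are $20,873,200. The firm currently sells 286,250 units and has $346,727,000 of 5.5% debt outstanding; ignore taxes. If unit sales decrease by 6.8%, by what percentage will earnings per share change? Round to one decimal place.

Contribution at this volume is 286,250 × $233.33 = $66,790,712.50.
Operating income = contribution − fixed costs = $66,790,712.50 − $20,873,200 = $45,917,512.50.
After interest of $19,069,985.00, pre-tax earnings = $26,847,527.50.
DCL = total CM / (EBIT − I) = $66,790,712.50 / $26,847,527.50 = 2.4878.
%ΔEPS = DCL × %ΔSales = 2.4878 × -6.8% = -16.9%.

-16.9%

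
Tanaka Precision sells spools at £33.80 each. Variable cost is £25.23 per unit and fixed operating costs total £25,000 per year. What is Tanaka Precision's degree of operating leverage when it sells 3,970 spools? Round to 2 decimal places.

At 3,970 units, contribution = 3,970 × £8.57 = £34,022.90.
Subtracting fixed costs: EBIT = £34,022.90 − £25,000 = £9,022.90.
So DOL = total CM / EBIT = £34,022.90 / £9,022.90 = 3.7707.

3.77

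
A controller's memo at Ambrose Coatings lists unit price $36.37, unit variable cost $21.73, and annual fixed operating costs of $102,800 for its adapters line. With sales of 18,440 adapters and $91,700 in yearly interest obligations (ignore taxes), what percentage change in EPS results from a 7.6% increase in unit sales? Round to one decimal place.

At 18,440 units, contribution = 18,440 × $14.64 = $269,961.60.
EBIT = $269,961.60 − $102,800 = $167,161.60.
After interest of $91,700.00, pre-tax earnings = $75,461.60.
Degree of combined leverage = contribution ÷ (EBIT − I) = $269,961.60 ÷ $75,461.60 = 3.5775.
EPS therefore changes by 3.5775 × (+7.6%) = +27.2%.

+27.2%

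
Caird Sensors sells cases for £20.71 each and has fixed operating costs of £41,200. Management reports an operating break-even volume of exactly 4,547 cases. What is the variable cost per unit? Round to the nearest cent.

At break-even, FC = Q × (P − VC), so P − VC = £41,200 ÷ 4,547 = £9.0609.
Hence VC = price − CM = £20.71 − £9.0609 = £11.65.

£11.65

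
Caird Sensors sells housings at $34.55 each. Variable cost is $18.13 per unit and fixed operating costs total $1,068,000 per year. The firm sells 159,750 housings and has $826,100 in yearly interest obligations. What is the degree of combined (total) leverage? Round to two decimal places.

Total contribution margin = 159,750 × $16.42 = $2,623,095.00.
Operating income = contribution − fixed costs = $2,623,095.00 − $1,068,000 = $1,555,095.00. Interest = $826,100.00.
DOL = $2,623,095.00 ÷ $1,555,095.00 = 1.6868; DFL = $1,555,095.00 ÷ $728,995.00 = 2.1332.
Combined leverage = 1.6868 × 2.1332 = 3.5983.

3.60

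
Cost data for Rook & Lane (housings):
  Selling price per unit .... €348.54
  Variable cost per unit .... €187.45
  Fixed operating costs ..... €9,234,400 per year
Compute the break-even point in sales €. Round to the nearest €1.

€19,979,873

Contribution margin per unit = €348.54 − €187.45 = €161.09, a CM ratio of €161.09 ÷ €348.54 = 0.4622.
Break-even revenue = fixed costs × price ÷ CM = €9,234,400 × €348.54 ÷ €161.09 = €19,979,873.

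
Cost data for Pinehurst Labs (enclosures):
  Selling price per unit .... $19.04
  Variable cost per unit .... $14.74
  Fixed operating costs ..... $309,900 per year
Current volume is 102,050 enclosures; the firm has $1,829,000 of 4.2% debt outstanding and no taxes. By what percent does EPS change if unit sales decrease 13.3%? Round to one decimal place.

Total contribution margin = 102,050 × $4.30 = $438,815.00.
Operating income = contribution − fixed costs = $438,815.00 − $309,900 = $128,915.00.
After interest of $76,818.00, pre-tax earnings = $52,097.00.
Degree of combined leverage = contribution ÷ (EBIT − I) = $438,815.00 ÷ $52,097.00 = 8.4230.
EPS therefore changes by 8.4230 × (-13.3%) = -112.0%.

-112.0%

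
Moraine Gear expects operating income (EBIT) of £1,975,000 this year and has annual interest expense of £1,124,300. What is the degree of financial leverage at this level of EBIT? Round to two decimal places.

2.32

Annual interest charges come to £1,124,300.00.
Degree of financial leverage = EBIT / (EBIT − interest) = £1,975,000 / £850,700.00 = 2.3216.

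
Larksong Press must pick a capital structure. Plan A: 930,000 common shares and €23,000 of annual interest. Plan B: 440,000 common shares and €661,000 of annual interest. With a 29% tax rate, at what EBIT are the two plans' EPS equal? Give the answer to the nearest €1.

€1,233,898

Set EPS_A = EPS_B: (EBIT − €23,000)(1 − 0.29) ÷ 930,000 = (EBIT − €661,000)(1 − 0.29) ÷ 440,000.
The (1 − t) factor cancels: (EBIT − 23,000) × 440,000 = (EBIT − 661,000) × 930,000.
Solving, EBIT = (661,000·930,000 − 23,000·440,000) / (930,000 − 440,000) = 604,610,000,000 / 490,000 = 1,233,897.96.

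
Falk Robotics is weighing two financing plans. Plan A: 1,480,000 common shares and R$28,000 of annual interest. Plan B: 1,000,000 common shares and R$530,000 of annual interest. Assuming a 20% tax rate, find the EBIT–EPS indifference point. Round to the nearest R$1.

R$1,575,833

At indifference, (EBIT − 28,000)(1 − t)/1,480,000 = (EBIT − 530,000)(1 − t)/1,000,000.
Cancelling (1 − t) and cross-multiplying: 1,000,000·(EBIT − 28,000) = 1,480,000·(EBIT − 530,000).
EBIT × (1,480,000 − 1,000,000) = 530,000 × 1,480,000 − 28,000 × 1,000,000 = 756,400,000,000, so EBIT = 756,400,000,000 ÷ 480,000 = 1,575,833.33.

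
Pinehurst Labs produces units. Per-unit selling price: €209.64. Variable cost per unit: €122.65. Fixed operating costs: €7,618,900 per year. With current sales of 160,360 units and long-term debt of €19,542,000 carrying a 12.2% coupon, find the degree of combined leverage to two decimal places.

3.53

Total contribution margin = 160,360 × €86.99 = €13,949,716.40.
Operating income = contribution − fixed costs = €13,949,716.40 − €7,618,900 = €6,330,816.40. Interest = €2,384,124.00.
DOL = €13,949,716.40 ÷ €6,330,816.40 = 2.2035; DFL = €6,330,816.40 ÷ €3,946,692.40 = 1.6041.
Combined leverage = 2.2035 × 1.6041 = 3.5346.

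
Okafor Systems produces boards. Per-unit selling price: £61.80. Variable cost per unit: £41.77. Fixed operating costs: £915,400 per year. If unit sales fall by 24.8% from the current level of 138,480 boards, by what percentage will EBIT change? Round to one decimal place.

At 138,480 units, contribution = 138,480 × £20.03 = £2,773,754.40.
Operating income = contribution − fixed costs = £2,773,754.40 − £915,400 = £1,858,354.40.
DOL = contribution ÷ EBIT = £2,773,754.40 ÷ £1,858,354.40 = 1.4926.
%ΔEBIT = DOL × %ΔSales = 1.4926 × -24.8% = -37.0%.

-37.0%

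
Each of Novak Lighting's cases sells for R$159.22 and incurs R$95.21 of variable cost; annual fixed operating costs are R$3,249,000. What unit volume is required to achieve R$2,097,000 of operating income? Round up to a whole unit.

Contribution margin per unit = R$159.22 − R$95.21 = R$64.01.
Need Q such that Q × R$64.01 − R$3,249,000 = R$2,097,000, i.e. Q = R$5,346,000 / R$64.01 = 83,518.20 → 83,519.

83,519 cases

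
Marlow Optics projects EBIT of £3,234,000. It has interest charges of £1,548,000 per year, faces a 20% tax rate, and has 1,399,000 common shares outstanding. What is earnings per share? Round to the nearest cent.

£0.96

Pre-tax income = £3,234,000 − £1,548,000.00 = £1,686,000.00.
After tax at 20%: net income = £1,686,000.00 × 0.80 = £1,348,800.00.
EPS = £1,348,800.00 ÷ 1,399,000 = £0.96.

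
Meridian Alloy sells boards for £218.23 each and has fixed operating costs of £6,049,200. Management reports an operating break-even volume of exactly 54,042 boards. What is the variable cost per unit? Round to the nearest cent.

Contribution per unit must be FC / Q = £6,049,200 / 54,042 = £111.9352.
Hence VC = price − CM = £218.23 − £111.9352 = £106.29.

£106.29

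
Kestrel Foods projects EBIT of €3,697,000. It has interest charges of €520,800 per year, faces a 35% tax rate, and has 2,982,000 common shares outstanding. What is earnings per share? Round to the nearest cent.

€0.69

Pre-tax income = €3,697,000 − €520,800.00 = €3,176,200.00.
Net income = €3,176,200.00 × (1 − 0.35) = €2,064,530.00.
Per share: €2,064,530.00 / 2,982,000 shares = €0.69.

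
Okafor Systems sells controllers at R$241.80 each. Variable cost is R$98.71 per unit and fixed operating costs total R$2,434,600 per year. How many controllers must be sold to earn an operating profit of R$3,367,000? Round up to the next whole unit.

Unit CM = price − variable cost = R$241.80 − R$98.71 = R$143.09.
Need Q such that Q × R$143.09 − R$2,434,600 = R$3,367,000, i.e. Q = R$5,801,600 / R$143.09 = 40,545.11 → 40,546.

40,546 controllers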